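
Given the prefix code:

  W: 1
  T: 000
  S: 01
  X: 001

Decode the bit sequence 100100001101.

Read left to right; each codeword is recognised as soon as it completes (prefix code):
  1→W | 001→X | 000→T | 01→S | 1→W | 01→S
Decoded message: WXTSWS

WXTSWS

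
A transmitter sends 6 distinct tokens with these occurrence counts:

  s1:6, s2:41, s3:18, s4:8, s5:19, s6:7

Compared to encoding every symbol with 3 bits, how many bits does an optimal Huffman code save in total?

Fixed-length: 3 bits × 99 symbols = 297 bits.
Huffman merges:
s1(6) + s6(7) → 13
s4(8) + 13 → 21
s3(18) + s5(19) → 37
21 + 37 → 58
s2(41) + 58 → 99
Huffman total = 13 + 21 + 37 + 58 + 99 = 228 bits.
Saving = 297 − 228 = 69 bits.

69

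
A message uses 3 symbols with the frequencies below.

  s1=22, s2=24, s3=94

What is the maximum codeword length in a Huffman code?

2

Merge the two lowest-weight nodes at each step:
merge s1(22) and s2(24): 46
merge 46 and s3(94): 140
The first pair merged (s1, s2) ends up deepest, at depth 2.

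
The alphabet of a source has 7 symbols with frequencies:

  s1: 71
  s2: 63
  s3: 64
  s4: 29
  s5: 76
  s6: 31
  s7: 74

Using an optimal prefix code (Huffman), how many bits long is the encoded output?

Greedily combine the two least-frequent nodes:
merge s4(29) and s6(31): 60
merge 60 and s2(63): 123
merge s3(64) and s1(71): 135
merge s7(74) and s5(76): 150
merge 123 and 135: 258
merge 150 and 258: 408
Each symbol's bit-cost is frequency × depth; summing gives 1134 bits (equivalently 60 + 123 + 135 + 150 + 258 + 408).

1134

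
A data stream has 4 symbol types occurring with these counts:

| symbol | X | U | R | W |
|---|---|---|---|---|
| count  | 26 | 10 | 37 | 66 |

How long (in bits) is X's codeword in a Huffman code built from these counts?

Huffman merges, smallest pair first:
combine U(10), X(26) → 36
combine 36, R(37) → 73
combine W(66), 73 → 139
The subtree containing X is merged 3 times, so code length = 3.

3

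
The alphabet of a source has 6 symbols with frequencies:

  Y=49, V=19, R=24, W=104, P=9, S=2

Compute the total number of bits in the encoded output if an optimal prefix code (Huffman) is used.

Build the Huffman tree bottom-up:
S(2) + P(9) → 11
11 + V(19) → 30
R(24) + 30 → 54
Y(49) + 54 → 103
103 + W(104) → 207
Total encoded bits = sum of merged weights = 11 + 30 + 54 + 103 + 207 = 405.

405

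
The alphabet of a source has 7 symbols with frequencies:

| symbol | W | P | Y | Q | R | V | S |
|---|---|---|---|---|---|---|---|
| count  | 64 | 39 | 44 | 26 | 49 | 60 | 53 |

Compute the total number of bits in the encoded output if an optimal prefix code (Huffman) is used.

Greedily combine the two least-frequent nodes:
merge Q(26) and P(39): 65
merge Y(44) and R(49): 93
merge S(53) and V(60): 113
merge W(64) and 65: 129
merge 93 and 113: 206
merge 129 and 206: 335
Each symbol's bit-cost is frequency × depth; summing gives 941 bits (equivalently 65 + 93 + 113 + 129 + 206 + 335).

941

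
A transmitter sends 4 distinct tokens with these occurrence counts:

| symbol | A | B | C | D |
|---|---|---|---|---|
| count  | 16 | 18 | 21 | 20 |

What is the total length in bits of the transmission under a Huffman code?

Greedily combine the two least-frequent nodes:
merge A(16) and B(18): 34
merge D(20) and C(21): 41
merge 34 and 41: 75
Each symbol's bit-cost is frequency × depth; summing gives 150 bits (equivalently 34 + 41 + 75).

150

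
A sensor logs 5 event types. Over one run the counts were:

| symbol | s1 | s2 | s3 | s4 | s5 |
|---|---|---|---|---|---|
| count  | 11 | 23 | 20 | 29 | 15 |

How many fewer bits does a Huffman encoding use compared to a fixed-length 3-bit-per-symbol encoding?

Fixed-length: 3 bits × 98 symbols = 294 bits.
Huffman merges:
merge s1(11) and s5(15): 26
merge s3(20) and s2(23): 43
merge 26 and s4(29): 55
merge 43 and 55: 98
Huffman total = 26 + 43 + 55 + 98 = 222 bits.
Saving = 294 − 222 = 72 bits.

72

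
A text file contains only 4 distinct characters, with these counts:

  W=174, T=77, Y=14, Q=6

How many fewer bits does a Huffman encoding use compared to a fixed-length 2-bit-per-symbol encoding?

Fixed-length: 2 bits × 271 symbols = 542 bits.
Huffman merges:
merge Q(6) and Y(14): 20
merge 20 and T(77): 97
merge 97 and W(174): 271
Huffman total = 20 + 97 + 271 = 388 bits.
Saving = 542 − 388 = 154 bits.

154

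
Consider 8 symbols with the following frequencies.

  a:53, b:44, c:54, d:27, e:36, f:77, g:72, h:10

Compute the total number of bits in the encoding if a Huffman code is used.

1079

Build the Huffman tree bottom-up:
combine h(10), d(27) → 37
combine e(36), 37 → 73
combine b(44), a(53) → 97
combine c(54), g(72) → 126
combine 73, f(77) → 150
combine 97, 126 → 223
combine 150, 223 → 373
The encoded length is the sum of every internal node's weight: 37 + 73 + 97 + 126 + 150 + 223 + 373 = 1079 bits.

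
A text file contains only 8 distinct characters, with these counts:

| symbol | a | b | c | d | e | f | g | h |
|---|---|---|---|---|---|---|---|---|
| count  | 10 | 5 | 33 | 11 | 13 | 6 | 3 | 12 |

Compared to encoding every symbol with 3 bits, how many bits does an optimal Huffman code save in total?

Fixed-length: 3 bits × 93 symbols = 279 bits.
Huffman merges:
combine g(3), b(5) → 8
combine f(6), 8 → 14
combine a(10), d(11) → 21
combine h(12), e(13) → 25
combine 14, 21 → 35
combine 25, c(33) → 58
combine 35, 58 → 93
Huffman total = 8 + 14 + 21 + 25 + 35 + 58 + 93 = 254 bits.
Saving = 279 − 254 = 25 bits.

25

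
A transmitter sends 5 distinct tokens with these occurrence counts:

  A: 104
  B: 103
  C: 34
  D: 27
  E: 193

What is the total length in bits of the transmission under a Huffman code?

954

Merge the two smallest weights repeatedly:
merge D(27) and C(34): 61
merge 61 and B(103): 164
merge A(104) and 164: 268
merge E(193) and 268: 461
Total encoded bits = sum of merged weights = 61 + 164 + 268 + 461 = 954.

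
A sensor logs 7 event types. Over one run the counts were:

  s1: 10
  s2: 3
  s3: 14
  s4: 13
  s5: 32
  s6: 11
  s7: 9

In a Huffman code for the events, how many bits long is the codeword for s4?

Build the tree from the bottom:
merge s2(3) and s7(9): 12
merge s1(10) and s6(11): 21
merge 12 and s4(13): 25
merge s3(14) and 21: 35
merge 25 and s5(32): 57
merge 35 and 57: 92
The subtree containing s4 is merged 3 times, so code length = 3.

3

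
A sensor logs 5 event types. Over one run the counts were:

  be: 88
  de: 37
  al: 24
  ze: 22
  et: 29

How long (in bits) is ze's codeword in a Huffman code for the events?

Build the tree from the bottom:
ze(22) + al(24) → 46
et(29) + de(37) → 66
46 + 66 → 112
be(88) + 112 → 200
ze's leaf is at depth 3, giving a 3-bit codeword.

3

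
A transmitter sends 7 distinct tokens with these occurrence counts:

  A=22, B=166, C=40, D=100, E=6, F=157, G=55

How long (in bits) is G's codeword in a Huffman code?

3

Huffman merges, smallest pair first:
E(6) + A(22) → 28
28 + C(40) → 68
G(55) + 68 → 123
D(100) + 123 → 223
F(157) + B(166) → 323
223 + 323 → 546
G sits 3 levels below the root, so its codeword is 3 bits.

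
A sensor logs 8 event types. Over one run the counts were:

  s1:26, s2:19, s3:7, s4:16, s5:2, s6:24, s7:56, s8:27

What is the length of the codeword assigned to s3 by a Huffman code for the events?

5

Repeatedly merge the two smallest:
merge s5(2) and s3(7): 9
merge 9 and s4(16): 25
merge s2(19) and s6(24): 43
merge 25 and s1(26): 51
merge s8(27) and 43: 70
merge 51 and s7(56): 107
merge 70 and 107: 177
The subtree containing s3 is merged 5 times, so code length = 5.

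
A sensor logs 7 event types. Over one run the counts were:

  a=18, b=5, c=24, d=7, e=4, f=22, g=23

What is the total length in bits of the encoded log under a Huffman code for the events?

Build the Huffman tree bottom-up:
merge e(4) and b(5): 9
merge d(7) and 9: 16
merge 16 and a(18): 34
merge f(22) and g(23): 45
merge c(24) and 34: 58
merge 45 and 58: 103
The encoded length is the sum of every internal node's weight: 9 + 16 + 34 + 45 + 58 + 103 = 265 bits.

265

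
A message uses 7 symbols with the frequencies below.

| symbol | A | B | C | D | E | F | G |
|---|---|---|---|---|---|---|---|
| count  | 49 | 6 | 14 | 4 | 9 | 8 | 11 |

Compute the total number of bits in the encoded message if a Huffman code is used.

232

Build the Huffman tree bottom-up:
combine D(4), B(6) → 10
combine F(8), E(9) → 17
combine 10, G(11) → 21
combine C(14), 17 → 31
combine 21, 31 → 52
combine A(49), 52 → 101
Each symbol's bit-cost is frequency × depth; summing gives 232 bits (equivalently 10 + 17 + 21 + 31 + 52 + 101).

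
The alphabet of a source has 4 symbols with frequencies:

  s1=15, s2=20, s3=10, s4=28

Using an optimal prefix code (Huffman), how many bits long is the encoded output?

Build the Huffman tree bottom-up:
combine s3(10), s1(15) → 25
combine s2(20), 25 → 45
combine s4(28), 45 → 73
The encoded length is the sum of every internal node's weight: 25 + 45 + 73 = 143 bits.

143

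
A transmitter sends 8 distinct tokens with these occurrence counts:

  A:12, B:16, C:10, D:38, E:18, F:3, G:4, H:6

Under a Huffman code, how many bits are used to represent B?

3

Build the tree from the bottom:
combine F(3), G(4) → 7
combine H(6), 7 → 13
combine C(10), A(12) → 22
combine 13, B(16) → 29
combine E(18), 22 → 40
combine 29, D(38) → 67
combine 40, 67 → 107
B sits 3 levels below the root, so its codeword is 3 bits.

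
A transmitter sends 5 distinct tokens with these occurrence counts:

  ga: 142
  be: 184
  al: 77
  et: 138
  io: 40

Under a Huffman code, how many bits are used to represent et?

2

Build the tree from the bottom:
combine io(40), al(77) → 117
combine 117, et(138) → 255
combine ga(142), be(184) → 326
combine 255, 326 → 581
et sits 2 levels below the root, so its codeword is 2 bits.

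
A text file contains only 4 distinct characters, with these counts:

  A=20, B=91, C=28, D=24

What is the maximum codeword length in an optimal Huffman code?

3

Merge the two lowest-weight nodes at each step:
merge A(20) and D(24): 44
merge C(28) and 44: 72
merge 72 and B(91): 163
Maximum depth reached is 3.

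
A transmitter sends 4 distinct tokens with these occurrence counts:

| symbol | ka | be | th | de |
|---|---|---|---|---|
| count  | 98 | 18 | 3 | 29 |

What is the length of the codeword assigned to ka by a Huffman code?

1

Repeatedly merge the two smallest:
combine th(3), be(18) → 21
combine 21, de(29) → 50
combine 50, ka(98) → 148
ka is a child of the root — depth 1, so its codeword is a single bit.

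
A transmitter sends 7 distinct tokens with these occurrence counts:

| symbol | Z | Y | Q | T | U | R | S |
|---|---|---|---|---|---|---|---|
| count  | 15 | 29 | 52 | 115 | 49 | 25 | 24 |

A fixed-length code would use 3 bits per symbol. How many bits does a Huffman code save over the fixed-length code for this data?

Fixed-length: 3 bits × 309 symbols = 927 bits.
Huffman merges:
Z(15) + S(24) → 39
R(25) + Y(29) → 54
39 + U(49) → 88
Q(52) + 54 → 106
88 + 106 → 194
T(115) + 194 → 309
Huffman total = 39 + 54 + 88 + 106 + 194 + 309 = 790 bits.
Saving = 927 − 790 = 137 bits.

137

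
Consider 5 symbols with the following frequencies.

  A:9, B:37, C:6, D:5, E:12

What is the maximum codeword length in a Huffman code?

4

Merge the two lowest-weight nodes at each step:
merge D(5) and C(6): 11
merge A(9) and 11: 20
merge E(12) and 20: 32
merge 32 and B(37): 69
The rarest symbols sit at the bottom; the longest codeword is 4 bits.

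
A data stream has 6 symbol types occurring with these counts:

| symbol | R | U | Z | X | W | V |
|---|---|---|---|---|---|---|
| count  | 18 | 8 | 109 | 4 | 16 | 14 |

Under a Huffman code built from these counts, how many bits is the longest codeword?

4

Merge the two lowest-weight nodes at each step:
X(4) + U(8) → 12
12 + V(14) → 26
W(16) + R(18) → 34
26 + 34 → 60
60 + Z(109) → 169
The first pair merged (X, U) ends up deepest, at depth 4.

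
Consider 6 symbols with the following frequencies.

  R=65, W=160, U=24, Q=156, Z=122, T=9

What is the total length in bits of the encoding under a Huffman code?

Merge the two smallest weights repeatedly:
merge T(9) and U(24): 33
merge 33 and R(65): 98
merge 98 and Z(122): 220
merge Q(156) and W(160): 316
merge 220 and 316: 536
Each symbol's bit-cost is frequency × depth; summing gives 1203 bits (equivalently 33 + 98 + 220 + 316 + 536).

1203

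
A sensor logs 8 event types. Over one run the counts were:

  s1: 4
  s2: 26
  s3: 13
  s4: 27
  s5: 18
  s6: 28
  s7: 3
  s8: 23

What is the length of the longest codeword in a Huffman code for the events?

5

Merge the two lowest-weight nodes at each step:
s7(3) + s1(4) → 7
7 + s3(13) → 20
s5(18) + 20 → 38
s8(23) + s2(26) → 49
s4(27) + s6(28) → 55
38 + 49 → 87
55 + 87 → 142
The first pair merged (s7, s1) ends up deepest, at depth 5.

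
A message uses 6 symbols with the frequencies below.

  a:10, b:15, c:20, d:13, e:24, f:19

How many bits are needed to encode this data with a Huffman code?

Merge the two smallest weights repeatedly:
a(10) + d(13) → 23
b(15) + f(19) → 34
c(20) + 23 → 43
e(24) + 34 → 58
43 + 58 → 101
Total encoded bits = sum of merged weights = 23 + 34 + 43 + 58 + 101 = 259.

259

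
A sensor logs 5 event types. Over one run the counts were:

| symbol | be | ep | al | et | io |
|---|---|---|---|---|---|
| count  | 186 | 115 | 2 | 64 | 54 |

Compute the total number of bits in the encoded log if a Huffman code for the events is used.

832

Build the Huffman tree bottom-up:
combine al(2), io(54) → 56
combine 56, et(64) → 120
combine ep(115), 120 → 235
combine be(186), 235 → 421
Total encoded bits = sum of merged weights = 56 + 120 + 235 + 421 = 832.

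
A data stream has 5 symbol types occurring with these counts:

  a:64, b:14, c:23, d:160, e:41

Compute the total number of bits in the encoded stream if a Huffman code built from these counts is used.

Greedily combine the two least-frequent nodes:
merge b(14) and c(23): 37
merge 37 and e(41): 78
merge a(64) and 78: 142
merge 142 and d(160): 302
Total encoded bits = sum of merged weights = 37 + 78 + 142 + 302 = 559.

559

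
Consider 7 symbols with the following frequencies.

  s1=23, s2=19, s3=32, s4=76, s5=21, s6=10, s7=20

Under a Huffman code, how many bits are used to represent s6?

4

Build the tree from the bottom:
combine s6(10), s2(19) → 29
combine s7(20), s5(21) → 41
combine s1(23), 29 → 52
combine s3(32), 41 → 73
combine 52, 73 → 125
combine s4(76), 125 → 201
s6 sits 4 levels below the root, so its codeword is 4 bits.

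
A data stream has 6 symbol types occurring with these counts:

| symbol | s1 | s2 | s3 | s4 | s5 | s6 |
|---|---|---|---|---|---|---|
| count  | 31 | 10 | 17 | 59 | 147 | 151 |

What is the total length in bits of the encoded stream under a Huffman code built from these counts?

Merge the two smallest weights repeatedly:
combine s2(10), s3(17) → 27
combine 27, s1(31) → 58
combine 58, s4(59) → 117
combine 117, s5(147) → 264
combine s6(151), 264 → 415
The encoded length is the sum of every internal node's weight: 27 + 58 + 117 + 264 + 415 = 881 bits.

881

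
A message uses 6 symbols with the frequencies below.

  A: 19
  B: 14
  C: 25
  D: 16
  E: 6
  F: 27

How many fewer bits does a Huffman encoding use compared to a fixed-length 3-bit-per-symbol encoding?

52

Fixed-length: 3 bits × 107 symbols = 321 bits.
Huffman merges:
merge E(6) and B(14): 20
merge D(16) and A(19): 35
merge 20 and C(25): 45
merge F(27) and 35: 62
merge 45 and 62: 107
Huffman total = 20 + 35 + 45 + 62 + 107 = 269 bits.
Saving = 321 − 269 = 52 bits.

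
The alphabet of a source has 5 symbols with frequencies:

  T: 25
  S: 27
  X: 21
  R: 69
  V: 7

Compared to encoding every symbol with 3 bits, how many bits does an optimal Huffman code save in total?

138

Fixed-length: 3 bits × 149 symbols = 447 bits.
Huffman merges:
combine V(7), X(21) → 28
combine T(25), S(27) → 52
combine 28, 52 → 80
combine R(69), 80 → 149
Huffman total = 28 + 52 + 80 + 149 = 309 bits.
Saving = 447 − 309 = 138 bits.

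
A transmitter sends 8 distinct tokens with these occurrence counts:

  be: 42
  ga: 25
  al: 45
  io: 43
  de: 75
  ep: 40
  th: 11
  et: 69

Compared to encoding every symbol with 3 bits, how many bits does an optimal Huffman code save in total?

Fixed-length: 3 bits × 350 symbols = 1050 bits.
Huffman merges:
combine th(11), ga(25) → 36
combine 36, ep(40) → 76
combine be(42), io(43) → 85
combine al(45), et(69) → 114
combine de(75), 76 → 151
combine 85, 114 → 199
combine 151, 199 → 350
Huffman total = 36 + 76 + 85 + 114 + 151 + 199 + 350 = 1011 bits.
Saving = 1050 − 1011 = 39 bits.

39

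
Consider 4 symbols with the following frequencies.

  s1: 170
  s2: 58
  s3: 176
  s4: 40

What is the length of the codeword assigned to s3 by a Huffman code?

1

Huffman merges, smallest pair first:
s4(40) + s2(58) → 98
98 + s1(170) → 268
s3(176) + 268 → 444
s3 is merged only at the final step, so code length = 1.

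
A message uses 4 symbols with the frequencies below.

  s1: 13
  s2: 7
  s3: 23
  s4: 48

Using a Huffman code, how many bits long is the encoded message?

154

Greedily combine the two least-frequent nodes:
merge s2(7) and s1(13): 20
merge 20 and s3(23): 43
merge 43 and s4(48): 91
Each symbol's bit-cost is frequency × depth; summing gives 154 bits (equivalently 20 + 43 + 91).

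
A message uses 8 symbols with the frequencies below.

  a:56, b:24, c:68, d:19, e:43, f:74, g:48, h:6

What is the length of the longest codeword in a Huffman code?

Merge the two lowest-weight nodes at each step:
h(6) + d(19) → 25
b(24) + 25 → 49
e(43) + g(48) → 91
49 + a(56) → 105
c(68) + f(74) → 142
91 + 105 → 196
142 + 196 → 338
The rarest symbols sit at the bottom; the longest codeword is 5 bits.

5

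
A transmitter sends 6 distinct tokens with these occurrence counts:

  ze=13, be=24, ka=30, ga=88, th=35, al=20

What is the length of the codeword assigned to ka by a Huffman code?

3

Repeatedly merge the two smallest:
combine ze(13), al(20) → 33
combine be(24), ka(30) → 54
combine 33, th(35) → 68
combine 54, 68 → 122
combine ga(88), 122 → 210
ka sits 3 levels below the root, so its codeword is 3 bits.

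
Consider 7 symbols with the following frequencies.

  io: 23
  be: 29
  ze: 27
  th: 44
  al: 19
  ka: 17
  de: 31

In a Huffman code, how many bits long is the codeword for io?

Build the tree from the bottom:
merge ka(17) and al(19): 36
merge io(23) and ze(27): 50
merge be(29) and de(31): 60
merge 36 and th(44): 80
merge 50 and 60: 110
merge 80 and 110: 190
io sits 3 levels below the root, so its codeword is 3 bits.

3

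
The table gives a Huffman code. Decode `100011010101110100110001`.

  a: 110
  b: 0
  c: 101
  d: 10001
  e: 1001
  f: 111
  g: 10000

dcbcaed

Read left to right; each codeword is recognised as soon as it completes (prefix code):
  10001→d | 101→c | 0→b | 101→c | 110→a | 1001→e | 10001→d
Decoded message: dcbcaed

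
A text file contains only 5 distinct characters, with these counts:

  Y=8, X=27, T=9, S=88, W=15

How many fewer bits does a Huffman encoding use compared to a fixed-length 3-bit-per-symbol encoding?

Fixed-length: 3 bits × 147 symbols = 441 bits.
Huffman merges:
combine Y(8), T(9) → 17
combine W(15), 17 → 32
combine X(27), 32 → 59
combine 59, S(88) → 147
Huffman total = 17 + 32 + 59 + 147 = 255 bits.
Saving = 441 − 255 = 186 bits.

186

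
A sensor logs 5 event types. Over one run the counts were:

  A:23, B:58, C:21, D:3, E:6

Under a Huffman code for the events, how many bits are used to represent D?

Repeatedly merge the two smallest:
combine D(3), E(6) → 9
combine 9, C(21) → 30
combine A(23), 30 → 53
combine 53, B(58) → 111
D's leaf is at depth 4, giving a 4-bit codeword.

4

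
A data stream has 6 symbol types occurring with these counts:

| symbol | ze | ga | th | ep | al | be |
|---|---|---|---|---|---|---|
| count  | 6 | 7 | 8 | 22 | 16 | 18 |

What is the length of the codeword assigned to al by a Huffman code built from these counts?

Huffman merges, smallest pair first:
combine ze(6), ga(7) → 13
combine th(8), 13 → 21
combine al(16), be(18) → 34
combine 21, ep(22) → 43
combine 34, 43 → 77
al's leaf is at depth 2, giving a 2-bit codeword.

2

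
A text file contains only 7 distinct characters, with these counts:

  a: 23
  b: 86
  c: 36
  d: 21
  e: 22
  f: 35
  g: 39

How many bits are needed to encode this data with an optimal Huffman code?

700

Merge the two smallest weights repeatedly:
combine d(21), e(22) → 43
combine a(23), f(35) → 58
combine c(36), g(39) → 75
combine 43, 58 → 101
combine 75, b(86) → 161
combine 101, 161 → 262
Each symbol's bit-cost is frequency × depth; summing gives 700 bits (equivalently 43 + 58 + 75 + 101 + 161 + 262).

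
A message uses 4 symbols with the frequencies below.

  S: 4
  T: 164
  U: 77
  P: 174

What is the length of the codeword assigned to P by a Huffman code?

Huffman merges, smallest pair first:
S(4) + U(77) → 81
81 + T(164) → 245
P(174) + 245 → 419
P sits one level below the root: a 1-bit codeword.

1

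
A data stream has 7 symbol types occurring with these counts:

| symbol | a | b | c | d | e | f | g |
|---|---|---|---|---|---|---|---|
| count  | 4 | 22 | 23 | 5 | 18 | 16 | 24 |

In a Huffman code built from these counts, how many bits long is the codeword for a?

Huffman merges, smallest pair first:
a(4) + d(5) → 9
9 + f(16) → 25
e(18) + b(22) → 40
c(23) + g(24) → 47
25 + 40 → 65
47 + 65 → 112
The subtree containing a is merged 4 times, so code length = 4.

4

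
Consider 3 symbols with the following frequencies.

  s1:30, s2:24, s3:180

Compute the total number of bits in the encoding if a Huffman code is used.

Build the Huffman tree bottom-up:
merge s2(24) and s1(30): 54
merge 54 and s3(180): 234
Each symbol's bit-cost is frequency × depth; summing gives 288 bits (equivalently 54 + 234).

288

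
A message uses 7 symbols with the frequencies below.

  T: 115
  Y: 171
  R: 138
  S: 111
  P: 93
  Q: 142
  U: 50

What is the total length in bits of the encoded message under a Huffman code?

Build the Huffman tree bottom-up:
U(50) + P(93) → 143
S(111) + T(115) → 226
R(138) + Q(142) → 280
143 + Y(171) → 314
226 + 280 → 506
314 + 506 → 820
Each symbol's bit-cost is frequency × depth; summing gives 2289 bits (equivalently 143 + 226 + 280 + 314 + 506 + 820).

2289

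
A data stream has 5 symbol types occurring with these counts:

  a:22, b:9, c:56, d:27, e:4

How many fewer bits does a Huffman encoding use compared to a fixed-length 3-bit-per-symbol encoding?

126

Fixed-length: 3 bits × 118 symbols = 354 bits.
Huffman merges:
merge e(4) and b(9): 13
merge 13 and a(22): 35
merge d(27) and 35: 62
merge c(56) and 62: 118
Huffman total = 13 + 35 + 62 + 118 = 228 bits.
Saving = 354 − 228 = 126 bits.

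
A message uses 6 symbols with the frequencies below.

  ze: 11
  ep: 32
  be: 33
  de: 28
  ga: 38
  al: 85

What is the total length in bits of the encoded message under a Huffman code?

Merge the two smallest weights repeatedly:
ze(11) + de(28) → 39
ep(32) + be(33) → 65
ga(38) + 39 → 77
65 + 77 → 142
al(85) + 142 → 227
Each symbol's bit-cost is frequency × depth; summing gives 550 bits (equivalently 39 + 65 + 77 + 142 + 227).

550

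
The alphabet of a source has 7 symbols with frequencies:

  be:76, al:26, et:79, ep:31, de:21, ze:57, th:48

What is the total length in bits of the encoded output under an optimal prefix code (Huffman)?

Greedily combine the two least-frequent nodes:
de(21) + al(26) → 47
ep(31) + 47 → 78
th(48) + ze(57) → 105
be(76) + 78 → 154
et(79) + 105 → 184
154 + 184 → 338
The encoded length is the sum of every internal node's weight: 47 + 78 + 105 + 154 + 184 + 338 = 906 bits.

906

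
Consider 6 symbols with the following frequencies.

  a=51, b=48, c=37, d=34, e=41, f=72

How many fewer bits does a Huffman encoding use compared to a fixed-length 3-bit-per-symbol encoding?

123

Fixed-length: 3 bits × 283 symbols = 849 bits.
Huffman merges:
merge d(34) and c(37): 71
merge e(41) and b(48): 89
merge a(51) and 71: 122
merge f(72) and 89: 161
merge 122 and 161: 283
Huffman total = 71 + 89 + 122 + 161 + 283 = 726 bits.
Saving = 849 − 726 = 123 bits.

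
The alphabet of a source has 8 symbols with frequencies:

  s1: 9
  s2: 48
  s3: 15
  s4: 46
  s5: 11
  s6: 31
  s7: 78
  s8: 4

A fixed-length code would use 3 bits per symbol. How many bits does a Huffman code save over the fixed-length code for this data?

96

Fixed-length: 3 bits × 242 symbols = 726 bits.
Huffman merges:
combine s8(4), s1(9) → 13
combine s5(11), 13 → 24
combine s3(15), 24 → 39
combine s6(31), 39 → 70
combine s4(46), s2(48) → 94
combine 70, s7(78) → 148
combine 94, 148 → 242
Huffman total = 13 + 24 + 39 + 70 + 94 + 148 + 242 = 630 bits.
Saving = 726 − 630 = 96 bits.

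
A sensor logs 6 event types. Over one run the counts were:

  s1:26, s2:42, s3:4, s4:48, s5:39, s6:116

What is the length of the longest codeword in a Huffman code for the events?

Merge the two lowest-weight nodes at each step:
combine s3(4), s1(26) → 30
combine 30, s5(39) → 69
combine s2(42), s4(48) → 90
combine 69, 90 → 159
combine s6(116), 159 → 275
The rarest symbols sit at the bottom; the longest codeword is 4 bits.

4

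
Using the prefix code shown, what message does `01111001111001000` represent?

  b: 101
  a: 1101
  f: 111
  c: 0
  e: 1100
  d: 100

cfdfddc

Read left to right; each codeword is recognised as soon as it completes (prefix code):
  0→c | 111→f | 100→d | 111→f | 100→d | 100→d | 0→c
Decoded message: cfdfddc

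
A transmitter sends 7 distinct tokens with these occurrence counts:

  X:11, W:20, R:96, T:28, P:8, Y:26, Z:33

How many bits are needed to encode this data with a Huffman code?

532

Greedily combine the two least-frequent nodes:
merge P(8) and X(11): 19
merge 19 and W(20): 39
merge Y(26) and T(28): 54
merge Z(33) and 39: 72
merge 54 and 72: 126
merge R(96) and 126: 222
Total encoded bits = sum of merged weights = 19 + 39 + 54 + 72 + 126 + 222 = 532.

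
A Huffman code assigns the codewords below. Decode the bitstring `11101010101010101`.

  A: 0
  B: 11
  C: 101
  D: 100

Read left to right; each codeword is recognised as soon as it completes (prefix code):
  11→B | 101→C | 0→A | 101→C | 0→A | 101→C | 0→A | 101→C
Decoded message: BCACACAC

BCACACAC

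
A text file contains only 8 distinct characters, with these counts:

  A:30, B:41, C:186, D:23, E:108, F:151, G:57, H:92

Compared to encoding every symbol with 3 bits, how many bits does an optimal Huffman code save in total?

190

Fixed-length: 3 bits × 688 symbols = 2064 bits.
Huffman merges:
merge D(23) and A(30): 53
merge B(41) and 53: 94
merge G(57) and H(92): 149
merge 94 and E(108): 202
merge 149 and F(151): 300
merge C(186) and 202: 388
merge 300 and 388: 688
Huffman total = 53 + 94 + 149 + 202 + 300 + 388 + 688 = 1874 bits.
Saving = 2064 − 1874 = 190 bits.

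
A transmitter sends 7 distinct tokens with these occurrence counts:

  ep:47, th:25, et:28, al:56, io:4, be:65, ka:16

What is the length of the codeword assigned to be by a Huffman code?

2

Repeatedly merge the two smallest:
io(4) + ka(16) → 20
20 + th(25) → 45
et(28) + 45 → 73
ep(47) + al(56) → 103
be(65) + 73 → 138
103 + 138 → 241
be's leaf is at depth 2, giving a 2-bit codeword.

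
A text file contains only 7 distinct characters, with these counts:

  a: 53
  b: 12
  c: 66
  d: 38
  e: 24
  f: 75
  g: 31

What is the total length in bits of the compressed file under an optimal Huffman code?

792

Greedily combine the two least-frequent nodes:
b(12) + e(24) → 36
g(31) + 36 → 67
d(38) + a(53) → 91
c(66) + 67 → 133
f(75) + 91 → 166
133 + 166 → 299
Total encoded bits = sum of merged weights = 36 + 67 + 91 + 133 + 166 + 299 = 792.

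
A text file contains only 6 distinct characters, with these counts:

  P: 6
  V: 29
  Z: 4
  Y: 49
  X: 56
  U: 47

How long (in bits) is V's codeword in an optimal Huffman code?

Build the tree from the bottom:
Z(4) + P(6) → 10
10 + V(29) → 39
39 + U(47) → 86
Y(49) + X(56) → 105
86 + 105 → 191
The subtree containing V is merged 3 times, so code length = 3.

3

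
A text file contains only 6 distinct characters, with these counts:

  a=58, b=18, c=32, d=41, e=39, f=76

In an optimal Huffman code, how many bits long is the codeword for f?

Build the tree from the bottom:
b(18) + c(32) → 50
e(39) + d(41) → 80
50 + a(58) → 108
f(76) + 80 → 156
108 + 156 → 264
The subtree containing f is merged 2 times, so code length = 2.

2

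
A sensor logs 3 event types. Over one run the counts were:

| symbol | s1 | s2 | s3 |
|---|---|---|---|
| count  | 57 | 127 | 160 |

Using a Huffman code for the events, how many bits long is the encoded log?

528

Build the Huffman tree bottom-up:
combine s1(57), s2(127) → 184
combine s3(160), 184 → 344
The encoded length is the sum of every internal node's weight: 184 + 344 = 528 bits.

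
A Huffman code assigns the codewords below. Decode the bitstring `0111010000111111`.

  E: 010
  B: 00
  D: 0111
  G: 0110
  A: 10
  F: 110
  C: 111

DEBDC

Read left to right; each codeword is recognised as soon as it completes (prefix code):
  0111→D | 010→E | 00→B | 0111→D | 111→C
Decoded message: DEBDC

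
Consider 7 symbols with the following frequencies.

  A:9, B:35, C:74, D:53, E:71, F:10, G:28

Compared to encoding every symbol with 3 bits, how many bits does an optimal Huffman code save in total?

Fixed-length: 3 bits × 280 symbols = 840 bits.
Huffman merges:
combine A(9), F(10) → 19
combine 19, G(28) → 47
combine B(35), 47 → 82
combine D(53), E(71) → 124
combine C(74), 82 → 156
combine 124, 156 → 280
Huffman total = 19 + 47 + 82 + 124 + 156 + 280 = 708 bits.
Saving = 840 − 708 = 132 bits.

132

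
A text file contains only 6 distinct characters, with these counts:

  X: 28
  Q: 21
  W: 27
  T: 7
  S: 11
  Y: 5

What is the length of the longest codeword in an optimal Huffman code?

Merge the two lowest-weight nodes at each step:
Y(5) + T(7) → 12
S(11) + 12 → 23
Q(21) + 23 → 44
W(27) + X(28) → 55
44 + 55 → 99
The rarest symbols sit at the bottom; the longest codeword is 4 bits.

4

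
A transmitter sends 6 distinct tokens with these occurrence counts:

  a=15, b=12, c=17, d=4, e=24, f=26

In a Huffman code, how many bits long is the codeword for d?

4

Repeatedly merge the two smallest:
d(4) + b(12) → 16
a(15) + 16 → 31
c(17) + e(24) → 41
f(26) + 31 → 57
41 + 57 → 98
d sits 4 levels below the root, so its codeword is 4 bits.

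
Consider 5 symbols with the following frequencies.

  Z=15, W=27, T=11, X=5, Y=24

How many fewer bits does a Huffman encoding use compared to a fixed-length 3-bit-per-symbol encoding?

Fixed-length: 3 bits × 82 symbols = 246 bits.
Huffman merges:
X(5) + T(11) → 16
Z(15) + 16 → 31
Y(24) + W(27) → 51
31 + 51 → 82
Huffman total = 16 + 31 + 51 + 82 = 180 bits.
Saving = 246 − 180 = 66 bits.

66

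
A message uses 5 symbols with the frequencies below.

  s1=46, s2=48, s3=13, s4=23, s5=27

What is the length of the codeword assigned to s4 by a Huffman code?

Repeatedly merge the two smallest:
s3(13) + s4(23) → 36
s5(27) + 36 → 63
s1(46) + s2(48) → 94
63 + 94 → 157
The subtree containing s4 is merged 3 times, so code length = 3.

3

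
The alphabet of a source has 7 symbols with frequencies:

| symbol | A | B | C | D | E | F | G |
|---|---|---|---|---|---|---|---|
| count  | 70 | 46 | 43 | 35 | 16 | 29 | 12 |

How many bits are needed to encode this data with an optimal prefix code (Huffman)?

Greedily combine the two least-frequent nodes:
G(12) + E(16) → 28
28 + F(29) → 57
D(35) + C(43) → 78
B(46) + 57 → 103
A(70) + 78 → 148
103 + 148 → 251
The encoded length is the sum of every internal node's weight: 28 + 57 + 78 + 103 + 148 + 251 = 665 bits.

665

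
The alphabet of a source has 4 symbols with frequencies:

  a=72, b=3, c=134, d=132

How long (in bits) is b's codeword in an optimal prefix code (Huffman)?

3

Huffman merges, smallest pair first:
merge b(3) and a(72): 75
merge 75 and d(132): 207
merge c(134) and 207: 341
The subtree containing b is merged 3 times, so code length = 3.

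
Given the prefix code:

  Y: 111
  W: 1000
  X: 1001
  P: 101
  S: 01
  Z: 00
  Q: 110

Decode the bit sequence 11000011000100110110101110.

QZSWXPPSQ

Read left to right; each codeword is recognised as soon as it completes (prefix code):
  110→Q | 00→Z | 01→S | 1000→W | 1001→X | 101→P | 101→P | 01→S | 110→Q
Decoded message: QZSWXPPSQ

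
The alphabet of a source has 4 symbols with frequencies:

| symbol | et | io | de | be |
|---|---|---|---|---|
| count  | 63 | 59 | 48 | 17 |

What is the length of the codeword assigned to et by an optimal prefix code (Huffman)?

Build the tree from the bottom:
merge be(17) and de(48): 65
merge io(59) and et(63): 122
merge 65 and 122: 187
et sits 2 levels below the root, so its codeword is 2 bits.

2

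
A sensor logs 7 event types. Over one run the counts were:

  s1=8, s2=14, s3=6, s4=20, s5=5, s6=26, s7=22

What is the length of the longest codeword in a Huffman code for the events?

5

Merge the two lowest-weight nodes at each step:
s5(5) + s3(6) → 11
s1(8) + 11 → 19
s2(14) + 19 → 33
s4(20) + s7(22) → 42
s6(26) + 33 → 59
42 + 59 → 101
The rarest symbols sit at the bottom; the longest codeword is 5 bits.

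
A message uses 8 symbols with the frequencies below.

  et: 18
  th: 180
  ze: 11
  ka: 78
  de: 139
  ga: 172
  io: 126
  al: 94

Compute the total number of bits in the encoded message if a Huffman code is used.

2238

Greedily combine the two least-frequent nodes:
combine ze(11), et(18) → 29
combine 29, ka(78) → 107
combine al(94), 107 → 201
combine io(126), de(139) → 265
combine ga(172), th(180) → 352
combine 201, 265 → 466
combine 352, 466 → 818
Total encoded bits = sum of merged weights = 29 + 107 + 201 + 265 + 352 + 466 + 818 = 2238.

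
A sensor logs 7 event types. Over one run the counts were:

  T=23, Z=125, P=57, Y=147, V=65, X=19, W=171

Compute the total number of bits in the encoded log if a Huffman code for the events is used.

Greedily combine the two least-frequent nodes:
merge X(19) and T(23): 42
merge 42 and P(57): 99
merge V(65) and 99: 164
merge Z(125) and Y(147): 272
merge 164 and W(171): 335
merge 272 and 335: 607
The encoded length is the sum of every internal node's weight: 42 + 99 + 164 + 272 + 335 + 607 = 1519 bits.

1519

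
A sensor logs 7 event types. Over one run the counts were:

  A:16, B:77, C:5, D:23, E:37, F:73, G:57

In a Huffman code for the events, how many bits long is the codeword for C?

5

Build the tree from the bottom:
merge C(5) and A(16): 21
merge 21 and D(23): 44
merge E(37) and 44: 81
merge G(57) and F(73): 130
merge B(77) and 81: 158
merge 130 and 158: 288
C's leaf is at depth 5, giving a 5-bit codeword.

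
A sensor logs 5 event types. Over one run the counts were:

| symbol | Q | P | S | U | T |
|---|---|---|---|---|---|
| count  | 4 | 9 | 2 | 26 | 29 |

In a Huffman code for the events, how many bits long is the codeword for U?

Huffman merges, smallest pair first:
combine S(2), Q(4) → 6
combine 6, P(9) → 15
combine 15, U(26) → 41
combine T(29), 41 → 70
U's leaf is at depth 2, giving a 2-bit codeword.

2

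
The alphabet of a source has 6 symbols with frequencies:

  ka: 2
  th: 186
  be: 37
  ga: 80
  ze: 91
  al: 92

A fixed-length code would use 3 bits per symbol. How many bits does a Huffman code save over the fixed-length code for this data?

333

Fixed-length: 3 bits × 488 symbols = 1464 bits.
Huffman merges:
combine ka(2), be(37) → 39
combine 39, ga(80) → 119
combine ze(91), al(92) → 183
combine 119, 183 → 302
combine th(186), 302 → 488
Huffman total = 39 + 119 + 183 + 302 + 488 = 1131 bits.
Saving = 1464 − 1131 = 333 bits.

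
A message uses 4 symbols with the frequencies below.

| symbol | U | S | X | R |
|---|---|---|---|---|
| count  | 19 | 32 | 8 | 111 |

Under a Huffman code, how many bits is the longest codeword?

3

Merge the two lowest-weight nodes at each step:
merge X(8) and U(19): 27
merge 27 and S(32): 59
merge 59 and R(111): 170
Maximum depth reached is 3.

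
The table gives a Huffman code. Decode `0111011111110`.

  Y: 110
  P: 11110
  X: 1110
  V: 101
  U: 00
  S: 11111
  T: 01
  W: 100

Read left to right; each codeword is recognised as soon as it completes (prefix code):
  01→T | 110→Y | 11111→S | 110→Y
Decoded message: TYSY

TYSY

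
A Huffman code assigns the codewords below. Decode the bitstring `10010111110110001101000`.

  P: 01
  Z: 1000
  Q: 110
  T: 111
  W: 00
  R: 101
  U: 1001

UPTRZQZ

Read left to right; each codeword is recognised as soon as it completes (prefix code):
  1001→U | 01→P | 111→T | 101→R | 1000→Z | 110→Q | 1000→Z
Decoded message: UPTRZQZ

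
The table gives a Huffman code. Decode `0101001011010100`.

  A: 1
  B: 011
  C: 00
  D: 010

Read left to right; each codeword is recognised as soon as it completes (prefix code):
  010→D | 1→A | 00→C | 1→A | 011→B | 010→D | 1→A | 00→C
Decoded message: DACABDAC

DACABDAC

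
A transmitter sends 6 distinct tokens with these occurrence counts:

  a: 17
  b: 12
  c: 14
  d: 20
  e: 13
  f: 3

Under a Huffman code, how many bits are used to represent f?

Huffman merges, smallest pair first:
merge f(3) and b(12): 15
merge e(13) and c(14): 27
merge 15 and a(17): 32
merge d(20) and 27: 47
merge 32 and 47: 79
The subtree containing f is merged 3 times, so code length = 3.

3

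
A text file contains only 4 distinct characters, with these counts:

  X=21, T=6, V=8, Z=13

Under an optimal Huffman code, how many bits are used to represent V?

Huffman merges, smallest pair first:
merge T(6) and V(8): 14
merge Z(13) and 14: 27
merge X(21) and 27: 48
The subtree containing V is merged 3 times, so code length = 3.

3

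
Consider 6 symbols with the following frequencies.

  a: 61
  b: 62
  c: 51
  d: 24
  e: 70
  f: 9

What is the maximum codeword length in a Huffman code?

4

Merge the two lowest-weight nodes at each step:
f(9) + d(24) → 33
33 + c(51) → 84
a(61) + b(62) → 123
e(70) + 84 → 154
123 + 154 → 277
Maximum depth reached is 4.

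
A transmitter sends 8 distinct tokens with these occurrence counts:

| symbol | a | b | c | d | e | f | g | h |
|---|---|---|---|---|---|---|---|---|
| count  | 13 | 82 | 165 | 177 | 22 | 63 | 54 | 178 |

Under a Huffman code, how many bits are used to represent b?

4

Repeatedly merge the two smallest:
merge a(13) and e(22): 35
merge 35 and g(54): 89
merge f(63) and b(82): 145
merge 89 and 145: 234
merge c(165) and d(177): 342
merge h(178) and 234: 412
merge 342 and 412: 754
The subtree containing b is merged 4 times, so code length = 4.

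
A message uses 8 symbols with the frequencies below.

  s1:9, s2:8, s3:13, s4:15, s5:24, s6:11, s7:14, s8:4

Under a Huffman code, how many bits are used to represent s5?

Build the tree from the bottom:
combine s8(4), s2(8) → 12
combine s1(9), s6(11) → 20
combine 12, s3(13) → 25
combine s7(14), s4(15) → 29
combine 20, s5(24) → 44
combine 25, 29 → 54
combine 44, 54 → 98
s5's leaf is at depth 2, giving a 2-bit codeword.

2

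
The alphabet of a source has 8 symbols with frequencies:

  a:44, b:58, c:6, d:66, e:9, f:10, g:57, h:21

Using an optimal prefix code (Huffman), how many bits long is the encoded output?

718

Merge the two smallest weights repeatedly:
c(6) + e(9) → 15
f(10) + 15 → 25
h(21) + 25 → 46
a(44) + 46 → 90
g(57) + b(58) → 115
d(66) + 90 → 156
115 + 156 → 271
Total encoded bits = sum of merged weights = 15 + 25 + 46 + 90 + 115 + 156 + 271 = 718.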